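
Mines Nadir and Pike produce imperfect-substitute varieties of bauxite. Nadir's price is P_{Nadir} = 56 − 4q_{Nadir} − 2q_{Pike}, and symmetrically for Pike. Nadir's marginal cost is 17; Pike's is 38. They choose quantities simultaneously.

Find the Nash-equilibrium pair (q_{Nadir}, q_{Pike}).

Mine Nadir's profit: π = q_{Nadir}(56 − 4q_{Nadir} − 2q_{Pike}) − 17q_{Nadir}.
∂π/∂q_{Nadir} = 39 − 8q_{Nadir} − 2q_{Pike} = 0 ⇒ q_{Nadir} = 4.875 − 0.25q_{Pike}.
Similarly q_{Pike} = 2.25 − 0.25q_{Nadir}.
Plugging q_{Pike} into Nadir's best response: q_{Nadir} = 4.875 − 0.25(2.25 − 0.25q_{Nadir}) ⇒ 0.9375q_{Nadir} = 4.3125, so q_{Nadir} = 4.6.
Then q_{Pike} = 2.25 − 0.25·4.6 = 1.1.

4.6, 1.1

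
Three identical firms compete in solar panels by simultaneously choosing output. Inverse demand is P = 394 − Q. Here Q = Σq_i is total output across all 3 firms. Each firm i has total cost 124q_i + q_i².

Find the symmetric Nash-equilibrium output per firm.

A representative firm's profit is π_i = q_i(394 − Q) − 124q_i − q_i², with Q = q_i + Σ_{j≠i} q_j.
First-order condition: 270 − 4q_i − Σ_{j≠i} q_j = 0.
Imposing symmetry (q_j = q for all j) turns Σ_{j≠i} q_j into 2q, so 270 = 6q and q = 45.

45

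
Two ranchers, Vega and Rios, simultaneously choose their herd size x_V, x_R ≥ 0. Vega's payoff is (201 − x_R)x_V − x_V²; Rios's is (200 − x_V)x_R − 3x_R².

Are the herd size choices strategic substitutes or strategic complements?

Expanding Vega's payoff: 201x_V − x_Rx_V − x_V².
∂π/∂x_V = 201 − x_R − 2x_V = 0, so x_V = 100.5 − 0.5x_R.
The best-response slope dx_V/dx_R = −0.5 < 0: the reaction function is downward-sloping, so the choices are strategic substitutes.

strategic substitutes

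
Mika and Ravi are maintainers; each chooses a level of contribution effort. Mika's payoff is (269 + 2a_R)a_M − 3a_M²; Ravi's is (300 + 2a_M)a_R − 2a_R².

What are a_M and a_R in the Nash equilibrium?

Expanding Mika's payoff: 269a_M + 2a_Ra_M − 3a_M².
∂π/∂a_M = 269 + 2a_R − 6a_M = 0, so a_M = 269/6 + (1/3)a_R.
Likewise for Ravi: a_R = 75 + 0.5a_M.
Plugging a_R into Mika's best response: a_M = 269/6 + (1/3)(75 + 0.5a_M) ⇒ (5/6)a_M = 419/6, so a_M = 83.8.
Then a_R = 75 + 0.5·83.8 = 116.9.

83.8, 116.9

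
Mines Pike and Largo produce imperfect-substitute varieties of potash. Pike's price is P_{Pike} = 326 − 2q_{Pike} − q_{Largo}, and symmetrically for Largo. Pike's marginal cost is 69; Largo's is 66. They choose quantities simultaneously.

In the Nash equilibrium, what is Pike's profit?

Mine Pike's profit: π = q_{Pike}(326 − 2q_{Pike} − q_{Largo}) − 69q_{Pike}.
∂π/∂q_{Pike} = 257 − 4q_{Pike} − q_{Largo} = 0 ⇒ q_{Pike} = 64.25 − 0.25q_{Largo}.
Similarly q_{Largo} = 65 − 0.25q_{Pike}.
Substituting the second reaction function into the first: q_{Pike} = 64.25 − 0.25(65 − 0.25q_{Pike}), which gives 0.9375q_{Pike} = 48 ⇒ q_{Pike} = 51.2.
Then q_{Largo} = 65 − 0.25·51.2 = 52.2.
P_{Pike} = 326 − 2·51.2 − 52.2 = 171.4.
Profit = (171.4 − 69)·51.2 = 5242.88.

5242.88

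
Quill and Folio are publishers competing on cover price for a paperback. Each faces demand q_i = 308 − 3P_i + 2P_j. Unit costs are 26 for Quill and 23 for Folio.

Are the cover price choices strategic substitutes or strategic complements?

Quill's profit: π = (P_{Quill} − 26)(308 − 3P_{Quill} + 2P_{Folio}).
∂π/∂P_{Quill} = 386 − 6P_{Quill} + 2P_{Folio} = 0 ⇒ P_{Quill} = 193/3 + (1/3)P_{Folio}.
The best-response slope dP_{Quill}/dP_{Folio} = 1/3 > 0: the reaction function is upward-sloping, so the choices are strategic complements.

strategic complements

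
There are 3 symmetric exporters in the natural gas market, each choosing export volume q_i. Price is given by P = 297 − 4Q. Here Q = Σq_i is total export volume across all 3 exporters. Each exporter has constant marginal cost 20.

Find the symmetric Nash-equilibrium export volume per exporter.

17.3125

A representative exporter's profit is π_i = q_i(297 − 4Q) − 20q_i, with Q = q_i + Σ_{j≠i} q_j.
First-order condition: 277 − 8q_i − 4Σ_{j≠i} q_j = 0.
With identical exporters, set every q_j = q: then 277 − 8q − 8q = 0, i.e. q = 277/16 = 17.3125.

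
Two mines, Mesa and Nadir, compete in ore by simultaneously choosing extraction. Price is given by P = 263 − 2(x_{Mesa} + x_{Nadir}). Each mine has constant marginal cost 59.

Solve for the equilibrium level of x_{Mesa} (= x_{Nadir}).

Mine Mesa's profit: π = x_{Mesa}(263 − 2(x_{Mesa} + x_{Nadir})) − 59x_{Mesa}.
∂π/∂x_{Mesa} = 204 − 4x_{Mesa} − 2x_{Nadir} = 0, so x_{Mesa} = 51 − 0.5x_{Nadir}.
Setting x_{Mesa} = x_{Nadir} in the reaction function: x_{Mesa} = 51 − 0.5x_{Mesa}, so x_{Mesa} = 51 / 1.5 = 34.

34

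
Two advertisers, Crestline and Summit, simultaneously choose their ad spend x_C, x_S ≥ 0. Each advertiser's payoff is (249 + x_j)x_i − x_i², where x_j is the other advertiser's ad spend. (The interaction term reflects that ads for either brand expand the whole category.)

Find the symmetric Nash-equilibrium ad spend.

249

Crestline's payoff is (249 + x_S)x_C − x_C².
∂π/∂x_C = 249 + x_S − 2x_C = 0, so x_C = 124.5 + 0.5x_S.
By symmetry x_S = x_C; substituting into the reaction function, 0.5x_C = 124.5 and x_C = 249.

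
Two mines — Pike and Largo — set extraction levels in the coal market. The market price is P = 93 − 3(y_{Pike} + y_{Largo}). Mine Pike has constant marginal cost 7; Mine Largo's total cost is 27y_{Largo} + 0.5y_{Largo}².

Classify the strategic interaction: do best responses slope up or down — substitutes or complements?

Mine Pike's profit: π = y_{Pike}(93 − 3(y_{Pike} + y_{Largo})) − 7y_{Pike}.
∂π/∂y_{Pike} = 86 − 6y_{Pike} − 3y_{Largo} = 0, so y_{Pike} = 43/3 − 0.5y_{Largo}.
The best-response slope dy_{Pike}/dy_{Largo} = −0.5 < 0: the reaction function is downward-sloping, so the choices are strategic substitutes.

strategic substitutes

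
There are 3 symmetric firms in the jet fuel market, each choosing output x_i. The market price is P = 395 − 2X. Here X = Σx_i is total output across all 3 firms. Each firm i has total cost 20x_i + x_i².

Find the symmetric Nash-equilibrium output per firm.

37.5

A representative firm's profit is π_i = x_i(395 − 2X) − 20x_i − x_i², with X = x_i + Σ_{j≠i} x_j.
First-order condition: 375 − 6x_i − 2Σ_{j≠i} x_j = 0.
With identical firms, set every x_j = x: then 375 − 6x − 4x = 0, i.e. x = 375/10 = 37.5.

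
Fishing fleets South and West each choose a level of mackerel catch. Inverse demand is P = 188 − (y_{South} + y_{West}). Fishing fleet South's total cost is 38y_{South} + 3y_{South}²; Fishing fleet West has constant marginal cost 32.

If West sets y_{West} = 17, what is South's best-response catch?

16.625

Fishing fleet South's profit: π = y_{South}(188 − (y_{South} + y_{West})) − 38y_{South} − 3y_{South}².
∂π/∂y_{South} = 150 − 8y_{South} − y_{West} = 0, so y_{South} = 18.75 − 0.125y_{West}.
At y_{West} = 17: y_{South} = 18.75 − 0.125·17 = 16.625.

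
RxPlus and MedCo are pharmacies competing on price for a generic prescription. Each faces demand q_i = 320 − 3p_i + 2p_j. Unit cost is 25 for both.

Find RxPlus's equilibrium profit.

16317.1875

RxPlus's profit: π = (p_{RxPlus} − 25)(320 − 3p_{RxPlus} + 2p_{MedCo}).
∂π/∂p_{RxPlus} = 395 − 6p_{RxPlus} + 2p_{MedCo} = 0 ⇒ p_{RxPlus} = 395/6 + (1/3)p_{MedCo}.
Setting p_{RxPlus} = p_{MedCo} in the reaction function: p_{RxPlus} = 395/6 + (1/3)p_{RxPlus}, so p_{RxPlus} = (395/6) / (2/3) = 98.75.
q_{RxPlus} = 320 − 3·98.75 + 2·98.75 = 221.25.
Profit = (98.75 − 25)·221.25 = 16317.1875.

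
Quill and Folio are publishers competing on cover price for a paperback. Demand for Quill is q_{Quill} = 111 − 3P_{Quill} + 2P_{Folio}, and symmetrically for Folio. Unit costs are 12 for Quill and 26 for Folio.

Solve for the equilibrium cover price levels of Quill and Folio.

Quill's profit: π = (P_{Quill} − 12)(111 − 3P_{Quill} + 2P_{Folio}).
∂π/∂P_{Quill} = 147 − 6P_{Quill} + 2P_{Folio} = 0 ⇒ P_{Quill} = 24.5 + (1/3)P_{Folio}.
Similarly P_{Folio} = 31.5 + (1/3)P_{Quill}.
Solving the two reaction functions simultaneously: (1 − (1/3)(1/3))P_{Quill} = 24.5 + (1/3)·31.5, so (8/9)P_{Quill} = 35 and P_{Quill} = 39.375.
Then P_{Folio} = 31.5 + (1/3)·39.375 = 44.625.

39.375, 44.625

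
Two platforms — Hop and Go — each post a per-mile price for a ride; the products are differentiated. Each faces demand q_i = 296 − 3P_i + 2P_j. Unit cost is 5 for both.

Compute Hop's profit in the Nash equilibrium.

Hop's profit: π = (P_{Hop} − 5)(296 − 3P_{Hop} + 2P_{Go}).
∂π/∂P_{Hop} = 311 − 6P_{Hop} + 2P_{Go} = 0 ⇒ P_{Hop} = 311/6 + (1/3)P_{Go}.
By symmetry P_{Go} = P_{Hop}; substituting into the reaction function, (2/3)P_{Hop} = 311/6 and P_{Hop} = 77.75.
q_{Hop} = 296 − 3·77.75 + 2·77.75 = 218.25.
Profit = (77.75 − 5)·218.25 = 15877.6875.

15877.6875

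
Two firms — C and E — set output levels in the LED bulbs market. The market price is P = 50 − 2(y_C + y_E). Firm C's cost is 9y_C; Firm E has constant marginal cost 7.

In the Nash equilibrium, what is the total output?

14

Firm C's profit: π = y_C(50 − 2(y_C + y_E)) − 9y_C.
∂π/∂y_C = 41 − 4y_C − 2y_E = 0, so y_C = 10.25 − 0.5y_E.
By the same steps for E: y_E = 10.75 − 0.5y_C.
Substituting the second reaction function into the first: y_C = 10.25 − 0.5(10.75 − 0.5y_C), which gives 0.75y_C = 4.875 ⇒ y_C = 6.5.
Then y_E = 10.75 − 0.5·6.5 = 7.5.
Total output: 6.5 + 7.5 = 14.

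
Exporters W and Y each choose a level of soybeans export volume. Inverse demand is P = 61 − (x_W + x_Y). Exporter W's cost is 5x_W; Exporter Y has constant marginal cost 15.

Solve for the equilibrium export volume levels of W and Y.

Exporter W's profit: π = x_W(61 − (x_W + x_Y)) − 5x_W.
∂π/∂x_W = 56 − 2x_W − x_Y = 0, so x_W = 28 − 0.5x_Y.
By the same steps for Y: x_Y = 23 − 0.5x_W.
Substituting the second reaction function into the first: x_W = 28 − 0.5(23 − 0.5x_W), which gives 0.75x_W = 16.5 ⇒ x_W = 22.
Then x_Y = 23 − 0.5·22 = 12.

22, 12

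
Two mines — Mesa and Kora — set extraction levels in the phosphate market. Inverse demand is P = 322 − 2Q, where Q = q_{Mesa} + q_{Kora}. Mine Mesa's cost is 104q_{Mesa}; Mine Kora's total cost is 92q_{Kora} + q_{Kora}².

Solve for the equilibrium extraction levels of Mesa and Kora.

Mine Mesa's profit: π = q_{Mesa}(322 − 2(q_{Mesa} + q_{Kora})) − 104q_{Mesa}.
∂π/∂q_{Mesa} = 218 − 4q_{Mesa} − 2q_{Kora} = 0, so q_{Mesa} = 54.5 − 0.5q_{Kora}.
For Kora: ∂π/∂q_{Kora} = 230 − 6q_{Kora} − 2q_{Mesa} = 0 ⇒ q_{Kora} = 115/3 − (1/3)q_{Mesa}.
Plugging q_{Kora} into Mesa's best response: q_{Mesa} = 54.5 − 0.5(115/3 − (1/3)q_{Mesa}) ⇒ (5/6)q_{Mesa} = 106/3, so q_{Mesa} = 42.4.
Then q_{Kora} = 115/3 − (1/3)·42.4 = 24.2.

42.4, 24.2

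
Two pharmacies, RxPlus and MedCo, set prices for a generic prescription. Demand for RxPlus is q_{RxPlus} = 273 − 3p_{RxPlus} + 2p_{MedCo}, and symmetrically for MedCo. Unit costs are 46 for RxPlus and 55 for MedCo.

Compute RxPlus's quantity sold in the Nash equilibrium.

175.3125

RxPlus's profit: π = (p_{RxPlus} − 46)(273 − 3p_{RxPlus} + 2p_{MedCo}).
∂π/∂p_{RxPlus} = 411 − 6p_{RxPlus} + 2p_{MedCo} = 0 ⇒ p_{RxPlus} = 68.5 + (1/3)p_{MedCo}.
Similarly p_{MedCo} = 73 + (1/3)p_{RxPlus}.
Solving the two reaction functions simultaneously: (1 − (1/3)(1/3))p_{RxPlus} = 68.5 + (1/3)·73, so (8/9)p_{RxPlus} = 557/6 and p_{RxPlus} = 104.4375.
Then p_{MedCo} = 73 + (1/3)·104.4375 = 107.8125.
q_{RxPlus} = 273 − 3·104.4375 + 2·107.8125 = 175.3125.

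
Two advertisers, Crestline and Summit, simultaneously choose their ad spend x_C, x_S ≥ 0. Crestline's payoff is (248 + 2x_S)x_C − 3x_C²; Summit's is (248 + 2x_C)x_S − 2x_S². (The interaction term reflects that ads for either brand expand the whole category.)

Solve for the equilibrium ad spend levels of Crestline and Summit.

Expanding Crestline's payoff: 248x_C + 2x_Sx_C − 3x_C².
∂π/∂x_C = 248 + 2x_S − 6x_C = 0, so x_C = 124/3 + (1/3)x_S.
Likewise for Summit: x_S = 62 + 0.5x_C.
Plugging x_S into Crestline's best response: x_C = 124/3 + (1/3)(62 + 0.5x_C) ⇒ (5/6)x_C = 62, so x_C = 74.4.
Then x_S = 62 + 0.5·74.4 = 99.2.

74.4, 99.2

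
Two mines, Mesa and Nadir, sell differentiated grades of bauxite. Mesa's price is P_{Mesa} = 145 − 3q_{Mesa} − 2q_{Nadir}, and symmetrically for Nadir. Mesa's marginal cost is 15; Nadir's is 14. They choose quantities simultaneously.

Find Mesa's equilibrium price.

63.5625

Mine Mesa's profit: π = q_{Mesa}(145 − 3q_{Mesa} − 2q_{Nadir}) − 15q_{Mesa}.
∂π/∂q_{Mesa} = 130 − 6q_{Mesa} − 2q_{Nadir} = 0 ⇒ q_{Mesa} = 65/3 − (1/3)q_{Nadir}.
Similarly q_{Nadir} = 131/6 − (1/3)q_{Mesa}.
Plugging q_{Nadir} into Mesa's best response: q_{Mesa} = 65/3 − (1/3)(131/6 − (1/3)q_{Mesa}) ⇒ (8/9)q_{Mesa} = 259/18, so q_{Mesa} = 16.1875.
Then q_{Nadir} = 131/6 − (1/3)·16.1875 = 16.4375.
P_{Mesa} = 145 − 3·16.1875 − 2·16.4375 = 63.5625.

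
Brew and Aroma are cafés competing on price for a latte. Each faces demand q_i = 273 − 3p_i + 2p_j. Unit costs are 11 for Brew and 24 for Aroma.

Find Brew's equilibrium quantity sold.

Brew's profit: π = (p_{Brew} − 11)(273 − 3p_{Brew} + 2p_{Aroma}).
∂π/∂p_{Brew} = 306 − 6p_{Brew} + 2p_{Aroma} = 0 ⇒ p_{Brew} = 51 + (1/3)p_{Aroma}.
Similarly p_{Aroma} = 57.5 + (1/3)p_{Brew}.
Plugging p_{Aroma} into Brew's best response: p_{Brew} = 51 + (1/3)(57.5 + (1/3)p_{Brew}) ⇒ (8/9)p_{Brew} = 421/6, so p_{Brew} = 78.9375.
Then p_{Aroma} = 57.5 + (1/3)·78.9375 = 83.8125.
q_{Brew} = 273 − 3·78.9375 + 2·83.8125 = 203.8125.

203.8125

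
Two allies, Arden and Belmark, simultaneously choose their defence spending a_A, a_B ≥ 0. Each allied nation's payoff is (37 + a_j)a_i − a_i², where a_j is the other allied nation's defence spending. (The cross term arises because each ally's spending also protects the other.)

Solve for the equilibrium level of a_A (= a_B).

37

Arden's payoff is (37 + a_B)a_A − a_A².
∂π/∂a_A = 37 + a_B − 2a_A = 0, so a_A = 18.5 + 0.5a_B.
By symmetry a_B = a_A; substituting into the reaction function, 0.5a_A = 18.5 and a_A = 37.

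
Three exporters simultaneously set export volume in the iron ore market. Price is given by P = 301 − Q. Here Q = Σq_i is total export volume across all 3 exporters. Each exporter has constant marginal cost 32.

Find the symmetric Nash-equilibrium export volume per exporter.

A representative exporter's profit is π_i = q_i(301 − Q) − 32q_i, with Q = q_i + Σ_{j≠i} q_j.
First-order condition: 269 − 2q_i − Σ_{j≠i} q_j = 0.
In a symmetric equilibrium every exporter chooses the same q, so Σ_{j≠i} q_j = 2q. The condition becomes 269 − 4q = 0, giving q = 269/4 = 67.25.

67.25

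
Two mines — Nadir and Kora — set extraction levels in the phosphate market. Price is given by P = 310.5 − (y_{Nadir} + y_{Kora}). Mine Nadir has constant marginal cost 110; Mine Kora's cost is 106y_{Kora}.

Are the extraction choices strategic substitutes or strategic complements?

Mine Nadir's profit: π = y_{Nadir}(310.5 − (y_{Nadir} + y_{Kora})) − 110y_{Nadir}.
∂π/∂y_{Nadir} = 200.5 − 2y_{Nadir} − y_{Kora} = 0, so y_{Nadir} = 100.25 − 0.5y_{Kora}.
The best-response slope dy_{Nadir}/dy_{Kora} = −0.5 < 0: the reaction function is downward-sloping, so the choices are strategic substitutes.

strategic substitutes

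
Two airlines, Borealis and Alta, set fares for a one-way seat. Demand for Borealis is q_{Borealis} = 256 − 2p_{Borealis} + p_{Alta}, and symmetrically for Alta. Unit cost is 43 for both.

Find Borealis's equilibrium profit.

Borealis's profit: π = (p_{Borealis} − 43)(256 − 2p_{Borealis} + p_{Alta}).
∂π/∂p_{Borealis} = 342 − 4p_{Borealis} + p_{Alta} = 0 ⇒ p_{Borealis} = 85.5 + 0.25p_{Alta}.
The game is symmetric, so in equilibrium p_{Alta} = p_{Borealis}: the reaction function gives 0.75p_{Borealis} = 85.5, hence p_{Borealis} = 114.
q_{Borealis} = 256 − 2·114 + 114 = 142.
Profit = (114 − 43)·142 = 10082.

10082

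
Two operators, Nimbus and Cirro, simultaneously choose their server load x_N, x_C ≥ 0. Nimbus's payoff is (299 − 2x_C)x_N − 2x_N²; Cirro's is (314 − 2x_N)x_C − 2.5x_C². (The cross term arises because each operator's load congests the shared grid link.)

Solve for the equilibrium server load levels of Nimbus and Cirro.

54.1875, 41.125

Expanding Nimbus's payoff: 299x_N − 2x_Cx_N − 2x_N².
∂π/∂x_N = 299 − 2x_C − 4x_N = 0, so x_N = 74.75 − 0.5x_C.
Likewise for Cirro: x_C = 62.8 − 0.4x_N.
Solving the two reaction functions simultaneously: (1 − (−0.5)(−0.4))x_N = 74.75 − 0.5·62.8, so 0.8x_N = 43.35 and x_N = 54.1875.
Then x_C = 62.8 − 0.4·54.1875 = 41.125.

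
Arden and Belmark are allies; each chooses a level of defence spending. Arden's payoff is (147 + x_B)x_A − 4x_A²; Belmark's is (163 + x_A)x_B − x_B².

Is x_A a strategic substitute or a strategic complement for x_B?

strategic complements

Expanding Arden's payoff: 147x_A + x_Bx_A − 4x_A².
∂π/∂x_A = 147 + x_B − 8x_A = 0, so x_A = 18.375 + 0.125x_B.
The best-response slope dx_A/dx_B = 0.125 > 0: the reaction function is upward-sloping, so the choices are strategic complements.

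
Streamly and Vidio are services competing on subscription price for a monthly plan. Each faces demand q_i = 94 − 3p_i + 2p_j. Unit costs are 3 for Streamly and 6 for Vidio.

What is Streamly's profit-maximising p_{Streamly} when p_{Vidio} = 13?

Streamly's profit: π = (p_{Streamly} − 3)(94 − 3p_{Streamly} + 2p_{Vidio}).
∂π/∂p_{Streamly} = 103 − 6p_{Streamly} + 2p_{Vidio} = 0 ⇒ p_{Streamly} = 103/6 + (1/3)p_{Vidio}.
At p_{Vidio} = 13: p_{Streamly} = 103/6 + (1/3)·13 = 21.5.

21.5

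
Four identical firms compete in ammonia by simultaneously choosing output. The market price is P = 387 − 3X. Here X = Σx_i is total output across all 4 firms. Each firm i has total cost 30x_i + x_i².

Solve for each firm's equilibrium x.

A representative firm's profit is π_i = x_i(387 − 3X) − 30x_i − x_i², with X = x_i + Σ_{j≠i} x_j.
First-order condition: 357 − 8x_i − 3Σ_{j≠i} x_j = 0.
Imposing symmetry (x_j = x for all j) turns Σ_{j≠i} x_j into 3x, so 357 = 17x and x = 21.

21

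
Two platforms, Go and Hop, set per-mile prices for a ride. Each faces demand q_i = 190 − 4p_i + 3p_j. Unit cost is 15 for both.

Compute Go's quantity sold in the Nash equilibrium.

140

Go's profit: π = (p_{Go} − 15)(190 − 4p_{Go} + 3p_{Hop}).
∂π/∂p_{Go} = 250 − 8p_{Go} + 3p_{Hop} = 0 ⇒ p_{Go} = 31.25 + 0.375p_{Hop}.
By symmetry p_{Hop} = p_{Go}; substituting into the reaction function, 0.625p_{Go} = 31.25 and p_{Go} = 50.
q_{Go} = 190 − 4·50 + 3·50 = 140.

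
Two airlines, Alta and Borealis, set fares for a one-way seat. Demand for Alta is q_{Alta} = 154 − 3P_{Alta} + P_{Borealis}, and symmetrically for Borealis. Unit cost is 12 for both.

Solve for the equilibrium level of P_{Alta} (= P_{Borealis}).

38

Alta's profit: π = (P_{Alta} − 12)(154 − 3P_{Alta} + P_{Borealis}).
∂π/∂P_{Alta} = 190 − 6P_{Alta} + P_{Borealis} = 0 ⇒ P_{Alta} = 95/3 + (1/6)P_{Borealis}.
Setting P_{Alta} = P_{Borealis} in the reaction function: P_{Alta} = 95/3 + (1/6)P_{Alta}, so P_{Alta} = (95/3) / (5/6) = 38.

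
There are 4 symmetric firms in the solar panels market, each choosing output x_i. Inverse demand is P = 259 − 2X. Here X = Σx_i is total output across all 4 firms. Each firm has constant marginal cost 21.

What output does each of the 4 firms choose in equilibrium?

A representative firm's profit is π_i = x_i(259 − 2X) − 21x_i, with X = x_i + Σ_{j≠i} x_j.
First-order condition: 238 − 4x_i − 2Σ_{j≠i} x_j = 0.
Imposing symmetry (x_j = x for all j) turns Σ_{j≠i} x_j into 3x, so 238 = 10x and x = 23.8.

23.8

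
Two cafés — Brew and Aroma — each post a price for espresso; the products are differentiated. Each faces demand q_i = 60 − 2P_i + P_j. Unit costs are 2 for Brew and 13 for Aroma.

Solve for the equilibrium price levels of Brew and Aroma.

Brew's profit: π = (P_{Brew} − 2)(60 − 2P_{Brew} + P_{Aroma}).
∂π/∂P_{Brew} = 64 − 4P_{Brew} + P_{Aroma} = 0 ⇒ P_{Brew} = 16 + 0.25P_{Aroma}.
Similarly P_{Aroma} = 21.5 + 0.25P_{Brew}.
Solving the two reaction functions simultaneously: (1 − (0.25)(0.25))P_{Brew} = 16 + 0.25·21.5, so 0.9375P_{Brew} = 21.375 and P_{Brew} = 22.8.
Then P_{Aroma} = 21.5 + 0.25·22.8 = 27.2.

22.8, 27.2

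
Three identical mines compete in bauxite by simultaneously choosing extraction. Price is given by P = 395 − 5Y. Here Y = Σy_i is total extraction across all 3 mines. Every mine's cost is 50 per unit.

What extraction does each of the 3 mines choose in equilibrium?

17.25

A representative mine's profit is π_i = y_i(395 − 5Y) − 50y_i, with Y = y_i + Σ_{j≠i} y_j.
First-order condition: 345 − 10y_i − 5Σ_{j≠i} y_j = 0.
With identical mines, set every y_j = y: then 345 − 10y − 10y = 0, i.e. y = 345/20 = 17.25.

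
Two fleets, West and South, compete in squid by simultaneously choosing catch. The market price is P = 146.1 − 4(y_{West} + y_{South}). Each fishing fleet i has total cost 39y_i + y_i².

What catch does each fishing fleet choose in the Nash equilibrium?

7.65

Fishing fleet West's profit: π = y_{West}(146.1 − 4(y_{West} + y_{South})) − 39y_{West} − y_{West}².
∂π/∂y_{West} = 107.1 − 10y_{West} − 4y_{South} = 0, so y_{West} = 10.71 − 0.4y_{South}.
By symmetry y_{South} = y_{West}; substituting into the reaction function, 1.4y_{West} = 10.71 and y_{West} = 7.65.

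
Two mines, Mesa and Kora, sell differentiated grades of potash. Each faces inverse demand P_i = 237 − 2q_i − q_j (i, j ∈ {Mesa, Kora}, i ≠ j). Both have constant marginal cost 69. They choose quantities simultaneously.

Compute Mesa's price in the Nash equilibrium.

136.2

Mine Mesa's profit: π = q_{Mesa}(237 − 2q_{Mesa} − q_{Kora}) − 69q_{Mesa}.
∂π/∂q_{Mesa} = 168 − 4q_{Mesa} − q_{Kora} = 0 ⇒ q_{Mesa} = 42 − 0.25q_{Kora}.
Setting q_{Mesa} = q_{Kora} in the reaction function: q_{Mesa} = 42 − 0.25q_{Mesa}, so q_{Mesa} = 42 / 1.25 = 33.6.
P_{Mesa} = 237 − 2·33.6 − 33.6 = 136.2.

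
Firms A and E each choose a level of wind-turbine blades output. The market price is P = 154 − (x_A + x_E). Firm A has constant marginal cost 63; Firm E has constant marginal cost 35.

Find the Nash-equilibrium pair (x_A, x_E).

21, 49

Firm A's profit: π = x_A(154 − (x_A + x_E)) − 63x_A.
∂π/∂x_A = 91 − 2x_A − x_E = 0, so x_A = 45.5 − 0.5x_E.
By the same steps for E: x_E = 59.5 − 0.5x_A.
Plugging x_E into A's best response: x_A = 45.5 − 0.5(59.5 − 0.5x_A) ⇒ 0.75x_A = 15.75, so x_A = 21.
Then x_E = 59.5 − 0.5·21 = 49.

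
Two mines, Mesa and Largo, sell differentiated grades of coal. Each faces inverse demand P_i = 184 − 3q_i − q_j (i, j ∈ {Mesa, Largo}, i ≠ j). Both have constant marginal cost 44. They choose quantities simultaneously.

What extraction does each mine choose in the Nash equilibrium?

20

Mine Mesa's profit: π = q_{Mesa}(184 − 3q_{Mesa} − q_{Largo}) − 44q_{Mesa}.
∂π/∂q_{Mesa} = 140 − 6q_{Mesa} − q_{Largo} = 0 ⇒ q_{Mesa} = 70/3 − (1/6)q_{Largo}.
By symmetry q_{Largo} = q_{Mesa}; substituting into the reaction function, (7/6)q_{Mesa} = 70/3 and q_{Mesa} = 20.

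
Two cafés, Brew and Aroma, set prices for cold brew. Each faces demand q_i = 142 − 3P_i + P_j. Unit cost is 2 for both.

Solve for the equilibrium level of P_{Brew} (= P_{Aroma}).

Brew's profit: π = (P_{Brew} − 2)(142 − 3P_{Brew} + P_{Aroma}).
∂π/∂P_{Brew} = 148 − 6P_{Brew} + P_{Aroma} = 0 ⇒ P_{Brew} = 74/3 + (1/6)P_{Aroma}.
Setting P_{Brew} = P_{Aroma} in the reaction function: P_{Brew} = 74/3 + (1/6)P_{Brew}, so P_{Brew} = (74/3) / (5/6) = 29.6.

29.6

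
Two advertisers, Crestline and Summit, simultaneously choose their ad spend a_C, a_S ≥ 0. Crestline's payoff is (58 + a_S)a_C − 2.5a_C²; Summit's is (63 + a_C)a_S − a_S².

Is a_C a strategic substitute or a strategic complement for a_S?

Expanding Crestline's payoff: 58a_C + a_Sa_C − 2.5a_C².
∂π/∂a_C = 58 + a_S − 5a_C = 0, so a_C = 11.6 + 0.2a_S.
The best-response slope da_C/da_S = 0.2 > 0: the reaction function is upward-sloping, so the choices are strategic complements.

strategic complements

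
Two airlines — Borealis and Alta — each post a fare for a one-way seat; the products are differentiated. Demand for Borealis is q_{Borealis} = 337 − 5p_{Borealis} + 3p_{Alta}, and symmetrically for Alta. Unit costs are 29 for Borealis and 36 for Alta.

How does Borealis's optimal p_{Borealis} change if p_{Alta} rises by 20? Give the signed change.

6

Borealis's profit: π = (p_{Borealis} − 29)(337 − 5p_{Borealis} + 3p_{Alta}).
∂π/∂p_{Borealis} = 482 − 10p_{Borealis} + 3p_{Alta} = 0 ⇒ p_{Borealis} = 48.2 + 0.3p_{Alta}.
The reaction-function slope is 0.3, so a 20-unit rise in p_{Alta} moves p_{Borealis} by 0.3 × 20 = 6. Borealis's best response rises — the actions are strategic complements.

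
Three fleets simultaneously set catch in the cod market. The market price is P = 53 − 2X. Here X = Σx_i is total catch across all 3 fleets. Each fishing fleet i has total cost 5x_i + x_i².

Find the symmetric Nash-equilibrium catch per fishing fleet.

4.8

A representative fishing fleet's profit is π_i = x_i(53 − 2X) − 5x_i − x_i², with X = x_i + Σ_{j≠i} x_j.
First-order condition: 48 − 6x_i − 2Σ_{j≠i} x_j = 0.
Imposing symmetry (x_j = x for all j) turns Σ_{j≠i} x_j into 2x, so 48 = 10x and x = 4.8.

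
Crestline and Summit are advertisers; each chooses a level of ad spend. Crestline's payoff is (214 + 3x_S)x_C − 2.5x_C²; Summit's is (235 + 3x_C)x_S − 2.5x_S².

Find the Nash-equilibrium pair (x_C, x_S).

110.9375, 113.5625

Expanding Crestline's payoff: 214x_C + 3x_Sx_C − 2.5x_C².
∂π/∂x_C = 214 + 3x_S − 5x_C = 0, so x_C = 42.8 + 0.6x_S.
Likewise for Summit: x_S = 47 + 0.6x_C.
Solving the two reaction functions simultaneously: (1 − (0.6)(0.6))x_C = 42.8 + 0.6·47, so 0.64x_C = 71 and x_C = 110.9375.
Then x_S = 47 + 0.6·110.9375 = 113.5625.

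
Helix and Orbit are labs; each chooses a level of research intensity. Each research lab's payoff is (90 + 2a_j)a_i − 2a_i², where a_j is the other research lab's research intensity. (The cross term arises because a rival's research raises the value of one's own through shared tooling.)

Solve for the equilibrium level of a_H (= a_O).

45

Helix's payoff is (90 + 2a_O)a_H − 2a_H².
∂π/∂a_H = 90 + 2a_O − 4a_H = 0, so a_H = 22.5 + 0.5a_O.
Setting a_H = a_O in the reaction function: a_H = 22.5 + 0.5a_H, so a_H = 22.5 / 0.5 = 45.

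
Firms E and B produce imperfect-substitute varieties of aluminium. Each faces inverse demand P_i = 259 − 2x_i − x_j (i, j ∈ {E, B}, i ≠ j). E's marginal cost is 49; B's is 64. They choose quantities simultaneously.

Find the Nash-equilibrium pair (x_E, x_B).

Firm E's profit: π = x_E(259 − 2x_E − x_B) − 49x_E.
∂π/∂x_E = 210 − 4x_E − x_B = 0 ⇒ x_E = 52.5 − 0.25x_B.
Similarly x_B = 48.75 − 0.25x_E.
Solving the two reaction functions simultaneously: (1 − (−0.25)(−0.25))x_E = 52.5 − 0.25·48.75, so 0.9375x_E = 40.3125 and x_E = 43.
Then x_B = 48.75 − 0.25·43 = 38.

43, 38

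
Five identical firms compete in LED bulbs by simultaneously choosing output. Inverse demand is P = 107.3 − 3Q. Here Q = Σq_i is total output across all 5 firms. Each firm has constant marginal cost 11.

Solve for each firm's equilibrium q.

5.35

A representative firm's profit is π_i = q_i(107.3 − 3Q) − 11q_i, with Q = q_i + Σ_{j≠i} q_j.
First-order condition: 96.3 − 6q_i − 3Σ_{j≠i} q_j = 0.
In a symmetric equilibrium every firm chooses the same q, so Σ_{j≠i} q_j = 4q. The condition becomes 96.3 − 18q = 0, giving q = 96.3/18 = 5.35.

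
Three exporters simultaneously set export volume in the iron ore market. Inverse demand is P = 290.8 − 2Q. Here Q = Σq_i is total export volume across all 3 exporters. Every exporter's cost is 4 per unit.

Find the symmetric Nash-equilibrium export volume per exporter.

35.85

A representative exporter's profit is π_i = q_i(290.8 − 2Q) − 4q_i, with Q = q_i + Σ_{j≠i} q_j.
First-order condition: 286.8 − 4q_i − 2Σ_{j≠i} q_j = 0.
In a symmetric equilibrium every exporter chooses the same q, so Σ_{j≠i} q_j = 2q. The condition becomes 286.8 − 8q = 0, giving q = 286.8/8 = 35.85.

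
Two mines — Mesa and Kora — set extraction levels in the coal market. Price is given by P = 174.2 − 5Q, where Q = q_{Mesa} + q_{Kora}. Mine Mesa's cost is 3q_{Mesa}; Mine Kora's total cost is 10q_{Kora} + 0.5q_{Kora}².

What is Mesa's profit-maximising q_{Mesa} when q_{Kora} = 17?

8.62

Mine Mesa's profit: π = q_{Mesa}(174.2 − 5(q_{Mesa} + q_{Kora})) − 3q_{Mesa}.
∂π/∂q_{Mesa} = 171.2 − 10q_{Mesa} − 5q_{Kora} = 0, so q_{Mesa} = 17.12 − 0.5q_{Kora}.
At q_{Kora} = 17: q_{Mesa} = 17.12 − 0.5·17 = 8.62.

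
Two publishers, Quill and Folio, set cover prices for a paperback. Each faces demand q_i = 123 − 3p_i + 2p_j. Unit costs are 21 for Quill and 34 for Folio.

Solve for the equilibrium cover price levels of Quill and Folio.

Quill's profit: π = (p_{Quill} − 21)(123 − 3p_{Quill} + 2p_{Folio}).
∂π/∂p_{Quill} = 186 − 6p_{Quill} + 2p_{Folio} = 0 ⇒ p_{Quill} = 31 + (1/3)p_{Folio}.
Similarly p_{Folio} = 37.5 + (1/3)p_{Quill}.
Substituting the second reaction function into the first: p_{Quill} = 31 + (1/3)(37.5 + (1/3)p_{Quill}), which gives (8/9)p_{Quill} = 43.5 ⇒ p_{Quill} = 48.9375.
Then p_{Folio} = 37.5 + (1/3)·48.9375 = 53.8125.

48.9375, 53.8125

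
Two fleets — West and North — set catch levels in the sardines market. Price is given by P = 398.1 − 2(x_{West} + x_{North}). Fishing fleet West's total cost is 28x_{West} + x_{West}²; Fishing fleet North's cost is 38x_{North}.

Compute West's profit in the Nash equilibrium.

Fishing fleet West's profit: π = x_{West}(398.1 − 2(x_{West} + x_{North})) − 28x_{West} − x_{West}².
∂π/∂x_{West} = 370.1 − 6x_{West} − 2x_{North} = 0, so x_{West} = 3701/60 − (1/3)x_{North}.
For North: ∂π/∂x_{North} = 360.1 − 4x_{North} − 2x_{West} = 0 ⇒ x_{North} = 90.025 − 0.5x_{West}.
Plugging x_{North} into West's best response: x_{West} = 3701/60 − (1/3)(90.025 − 0.5x_{West}) ⇒ (5/6)x_{West} = 31.675, so x_{West} = 38.01.
Then x_{North} = 90.025 − 0.5·38.01 = 71.02.
Price P = 398.1 − 2·109.03 = 180.04.
West's profit: (180.04 − 28)·38.01 − (38.01)² = 4334.2803.

4334.2803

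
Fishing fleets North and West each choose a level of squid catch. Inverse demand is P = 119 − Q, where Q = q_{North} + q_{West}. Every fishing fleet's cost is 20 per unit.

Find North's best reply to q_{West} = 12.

43.5

Fishing fleet North's profit: π = q_{North}(119 − (q_{North} + q_{West})) − 20q_{North}.
∂π/∂q_{North} = 99 − 2q_{North} − q_{West} = 0, so q_{North} = 49.5 − 0.5q_{West}.
At q_{West} = 12: q_{North} = 49.5 − 0.5·12 = 43.5.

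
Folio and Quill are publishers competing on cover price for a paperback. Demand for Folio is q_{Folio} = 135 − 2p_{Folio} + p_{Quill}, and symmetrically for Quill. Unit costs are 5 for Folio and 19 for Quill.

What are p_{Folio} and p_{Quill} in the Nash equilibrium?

Folio's profit: π = (p_{Folio} − 5)(135 − 2p_{Folio} + p_{Quill}).
∂π/∂p_{Folio} = 145 − 4p_{Folio} + p_{Quill} = 0 ⇒ p_{Folio} = 36.25 + 0.25p_{Quill}.
Similarly p_{Quill} = 43.25 + 0.25p_{Folio}.
Solving the two reaction functions simultaneously: (1 − (0.25)(0.25))p_{Folio} = 36.25 + 0.25·43.25, so 0.9375p_{Folio} = 47.0625 and p_{Folio} = 50.2.
Then p_{Quill} = 43.25 + 0.25·50.2 = 55.8.

50.2, 55.8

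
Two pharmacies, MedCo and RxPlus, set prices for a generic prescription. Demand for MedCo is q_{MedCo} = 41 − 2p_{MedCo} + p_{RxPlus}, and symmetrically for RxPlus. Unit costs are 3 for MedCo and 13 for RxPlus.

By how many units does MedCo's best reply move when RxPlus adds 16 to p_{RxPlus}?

MedCo's profit: π = (p_{MedCo} − 3)(41 − 2p_{MedCo} + p_{RxPlus}).
∂π/∂p_{MedCo} = 47 − 4p_{MedCo} + p_{RxPlus} = 0 ⇒ p_{MedCo} = 11.75 + 0.25p_{RxPlus}.
The reaction-function slope is 0.25, so a 16-unit rise in p_{RxPlus} moves p_{MedCo} by 0.25 × 16 = 4. MedCo's best response rises — the actions are strategic complements.

4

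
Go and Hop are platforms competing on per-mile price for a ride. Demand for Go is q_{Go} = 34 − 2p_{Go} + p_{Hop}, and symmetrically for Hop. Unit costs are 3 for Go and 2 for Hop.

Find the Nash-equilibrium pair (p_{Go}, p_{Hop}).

Go's profit: π = (p_{Go} − 3)(34 − 2p_{Go} + p_{Hop}).
∂π/∂p_{Go} = 40 − 4p_{Go} + p_{Hop} = 0 ⇒ p_{Go} = 10 + 0.25p_{Hop}.
Similarly p_{Hop} = 9.5 + 0.25p_{Go}.
Plugging p_{Hop} into Go's best response: p_{Go} = 10 + 0.25(9.5 + 0.25p_{Go}) ⇒ 0.9375p_{Go} = 12.375, so p_{Go} = 13.2.
Then p_{Hop} = 9.5 + 0.25·13.2 = 12.8.

13.2, 12.8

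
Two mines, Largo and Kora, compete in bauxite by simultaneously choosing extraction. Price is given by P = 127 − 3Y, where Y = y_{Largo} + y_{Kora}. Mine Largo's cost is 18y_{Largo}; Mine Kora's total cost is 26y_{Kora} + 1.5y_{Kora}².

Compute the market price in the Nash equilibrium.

Mine Largo's profit: π = y_{Largo}(127 − 3(y_{Largo} + y_{Kora})) − 18y_{Largo}.
∂π/∂y_{Largo} = 109 − 6y_{Largo} − 3y_{Kora} = 0, so y_{Largo} = 109/6 − 0.5y_{Kora}.
For Kora: ∂π/∂y_{Kora} = 101 − 9y_{Kora} − 3y_{Largo} = 0 ⇒ y_{Kora} = 101/9 − (1/3)y_{Largo}.
Solving the two reaction functions simultaneously: (1 − (−0.5)(−1/3))y_{Largo} = 109/6 − 0.5·(101/9), so (5/6)y_{Largo} = 113/9 and y_{Largo} = 226/15.
Then y_{Kora} = 101/9 − (1/3)·(226/15) = 6.2.
Equilibrium price: P = 127 − 3·(319/15) = 63.2.

63.2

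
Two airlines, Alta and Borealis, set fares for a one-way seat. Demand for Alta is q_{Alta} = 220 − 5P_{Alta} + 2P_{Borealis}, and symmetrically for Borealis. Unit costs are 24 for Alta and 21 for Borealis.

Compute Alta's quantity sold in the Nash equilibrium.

Alta's profit: π = (P_{Alta} − 24)(220 − 5P_{Alta} + 2P_{Borealis}).
∂π/∂P_{Alta} = 340 − 10P_{Alta} + 2P_{Borealis} = 0 ⇒ P_{Alta} = 34 + 0.2P_{Borealis}.
Similarly P_{Borealis} = 32.5 + 0.2P_{Alta}.
Substituting the second reaction function into the first: P_{Alta} = 34 + 0.2(32.5 + 0.2P_{Alta}), which gives 0.96P_{Alta} = 40.5 ⇒ P_{Alta} = 42.1875.
Then P_{Borealis} = 32.5 + 0.2·42.1875 = 40.9375.
q_{Alta} = 220 − 5·42.1875 + 2·40.9375 = 90.9375.

90.9375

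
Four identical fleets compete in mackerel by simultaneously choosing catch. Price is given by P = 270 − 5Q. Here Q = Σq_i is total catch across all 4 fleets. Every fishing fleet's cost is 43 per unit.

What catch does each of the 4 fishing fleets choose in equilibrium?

A representative fishing fleet's profit is π_i = q_i(270 − 5Q) − 43q_i, with Q = q_i + Σ_{j≠i} q_j.
First-order condition: 227 − 10q_i − 5Σ_{j≠i} q_j = 0.
Imposing symmetry (q_j = q for all j) turns Σ_{j≠i} q_j into 3q, so 227 = 25q and q = 9.08.

9.08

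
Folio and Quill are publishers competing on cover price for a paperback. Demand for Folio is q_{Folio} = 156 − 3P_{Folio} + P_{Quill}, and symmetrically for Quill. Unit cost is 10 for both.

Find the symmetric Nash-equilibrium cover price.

37.2

Folio's profit: π = (P_{Folio} − 10)(156 − 3P_{Folio} + P_{Quill}).
∂π/∂P_{Folio} = 186 − 6P_{Folio} + P_{Quill} = 0 ⇒ P_{Folio} = 31 + (1/6)P_{Quill}.
By symmetry P_{Quill} = P_{Folio}; substituting into the reaction function, (5/6)P_{Folio} = 31 and P_{Folio} = 37.2.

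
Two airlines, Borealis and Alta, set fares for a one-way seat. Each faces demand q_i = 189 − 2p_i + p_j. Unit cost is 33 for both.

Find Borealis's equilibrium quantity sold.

Borealis's profit: π = (p_{Borealis} − 33)(189 − 2p_{Borealis} + p_{Alta}).
∂π/∂p_{Borealis} = 255 − 4p_{Borealis} + p_{Alta} = 0 ⇒ p_{Borealis} = 63.75 + 0.25p_{Alta}.
The game is symmetric, so in equilibrium p_{Alta} = p_{Borealis}: the reaction function gives 0.75p_{Borealis} = 63.75, hence p_{Borealis} = 85.
q_{Borealis} = 189 − 2·85 + 85 = 104.

104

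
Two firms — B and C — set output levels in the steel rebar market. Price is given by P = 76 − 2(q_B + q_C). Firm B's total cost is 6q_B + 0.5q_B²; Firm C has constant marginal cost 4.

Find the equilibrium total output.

22.25

Firm B's profit: π = q_B(76 − 2(q_B + q_C)) − 6q_B − 0.5q_B².
∂π/∂q_B = 70 − 5q_B − 2q_C = 0, so q_B = 14 − 0.4q_C.
For C: ∂π/∂q_C = 72 − 4q_C − 2q_B = 0 ⇒ q_C = 18 − 0.5q_B.
Solving the two reaction functions simultaneously: (1 − (−0.4)(−0.5))q_B = 14 − 0.4·18, so 0.8q_B = 6.8 and q_B = 8.5.
Then q_C = 18 − 0.5·8.5 = 13.75.
Total output: 8.5 + 13.75 = 22.25.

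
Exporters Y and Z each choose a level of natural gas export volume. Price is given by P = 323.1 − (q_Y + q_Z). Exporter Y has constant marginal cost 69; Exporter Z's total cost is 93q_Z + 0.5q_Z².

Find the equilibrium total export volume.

Exporter Y's profit: π = q_Y(323.1 − (q_Y + q_Z)) − 69q_Y.
∂π/∂q_Y = 254.1 − 2q_Y − q_Z = 0, so q_Y = 127.05 − 0.5q_Z.
For Z: ∂π/∂q_Z = 230.1 − 3q_Z − q_Y = 0 ⇒ q_Z = 76.7 − (1/3)q_Y.
Substituting the second reaction function into the first: q_Y = 127.05 − 0.5(76.7 − (1/3)q_Y), which gives (5/6)q_Y = 88.7 ⇒ q_Y = 106.44.
Then q_Z = 76.7 − (1/3)·106.44 = 41.22.
Total export volume: 106.44 + 41.22 = 147.66.

147.66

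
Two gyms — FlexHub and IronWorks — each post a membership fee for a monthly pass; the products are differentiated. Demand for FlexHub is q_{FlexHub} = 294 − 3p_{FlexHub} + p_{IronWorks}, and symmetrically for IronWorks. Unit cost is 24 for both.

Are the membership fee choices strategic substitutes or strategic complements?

strategic complements

FlexHub's profit: π = (p_{FlexHub} − 24)(294 − 3p_{FlexHub} + p_{IronWorks}).
∂π/∂p_{FlexHub} = 366 − 6p_{FlexHub} + p_{IronWorks} = 0 ⇒ p_{FlexHub} = 61 + (1/6)p_{IronWorks}.
The best-response slope dp_{FlexHub}/dp_{IronWorks} = 1/6 > 0: the reaction function is upward-sloping, so the choices are strategic complements.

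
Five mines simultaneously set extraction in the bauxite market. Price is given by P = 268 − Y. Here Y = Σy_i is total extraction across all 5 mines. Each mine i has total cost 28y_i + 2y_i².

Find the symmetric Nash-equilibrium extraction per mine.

24

A representative mine's profit is π_i = y_i(268 − Y) − 28y_i − 2y_i², with Y = y_i + Σ_{j≠i} y_j.
First-order condition: 240 − 6y_i − Σ_{j≠i} y_j = 0.
With identical mines, set every y_j = y: then 240 − 6y − 4y = 0, i.e. y = 240/10 = 24.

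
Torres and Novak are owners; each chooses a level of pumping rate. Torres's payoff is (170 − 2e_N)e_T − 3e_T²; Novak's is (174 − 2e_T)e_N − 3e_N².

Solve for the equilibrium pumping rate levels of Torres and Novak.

21, 22

Expanding Torres's payoff: 170e_T − 2e_Ne_T − 3e_T².
∂π/∂e_T = 170 − 2e_N − 6e_T = 0, so e_T = 85/3 − (1/3)e_N.
Likewise for Novak: e_N = 29 − (1/3)e_T.
Substituting the second reaction function into the first: e_T = 85/3 − (1/3)(29 − (1/3)e_T), which gives (8/9)e_T = 56/3 ⇒ e_T = 21.
Then e_N = 29 − (1/3)·21 = 22.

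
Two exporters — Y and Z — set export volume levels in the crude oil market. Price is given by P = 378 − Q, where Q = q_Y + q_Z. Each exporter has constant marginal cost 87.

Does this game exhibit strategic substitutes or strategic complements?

Exporter Y's profit: π = q_Y(378 − (q_Y + q_Z)) − 87q_Y.
∂π/∂q_Y = 291 − 2q_Y − q_Z = 0, so q_Y = 145.5 − 0.5q_Z.
The best-response slope dq_Y/dq_Z = −0.5 < 0: the reaction function is downward-sloping, so the choices are strategic substitutes.

strategic substitutes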